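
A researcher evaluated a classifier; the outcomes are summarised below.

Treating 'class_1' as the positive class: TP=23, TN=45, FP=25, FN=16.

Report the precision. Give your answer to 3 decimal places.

0.479

Precision = TP/(TP+FP) = 23/(23+25) = 23/48 = 0.479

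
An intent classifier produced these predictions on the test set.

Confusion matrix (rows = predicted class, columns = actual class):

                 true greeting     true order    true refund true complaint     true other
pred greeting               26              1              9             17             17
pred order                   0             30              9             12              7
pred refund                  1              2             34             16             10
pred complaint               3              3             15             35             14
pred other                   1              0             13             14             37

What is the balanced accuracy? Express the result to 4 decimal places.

Balanced accuracy = mean of per-class recall.
  greeting: recall = 26/31 = 0.83871
  order: recall = 30/36 = 0.83333
  refund: recall = 34/80 = 0.42500
  complaint: recall = 35/94 = 0.37234
  other: recall = 37/85 = 0.43529
Mean = (0.83871 + 0.83333 + 0.42500 + 0.37234 + 0.43529) / 5 = 0.5809

0.5809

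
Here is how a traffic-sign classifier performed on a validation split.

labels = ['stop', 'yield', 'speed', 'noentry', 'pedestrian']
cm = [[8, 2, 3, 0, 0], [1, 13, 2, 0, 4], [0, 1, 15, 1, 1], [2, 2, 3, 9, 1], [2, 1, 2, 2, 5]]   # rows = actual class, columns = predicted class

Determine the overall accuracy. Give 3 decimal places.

0.625

Accuracy = trace / total = (8+13+15+9+5=50) / 80 = 50/80 = 0.625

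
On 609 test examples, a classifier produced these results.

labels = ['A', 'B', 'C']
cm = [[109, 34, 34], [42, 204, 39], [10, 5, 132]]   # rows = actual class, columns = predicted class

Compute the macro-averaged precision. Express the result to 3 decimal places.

0.720

Per-class precision (TP/(TP+FP)):
  A: TP=109, FP=42+10=52 → 109/161 = 0.6770
  B: TP=204, FP=34+5=39 → 204/243 = 0.8395
  C: TP=132, FP=34+39=73 → 132/205 = 0.6439
Macro-precision = mean = (0.6770 + 0.8395 + 0.6439) / 3 = 0.720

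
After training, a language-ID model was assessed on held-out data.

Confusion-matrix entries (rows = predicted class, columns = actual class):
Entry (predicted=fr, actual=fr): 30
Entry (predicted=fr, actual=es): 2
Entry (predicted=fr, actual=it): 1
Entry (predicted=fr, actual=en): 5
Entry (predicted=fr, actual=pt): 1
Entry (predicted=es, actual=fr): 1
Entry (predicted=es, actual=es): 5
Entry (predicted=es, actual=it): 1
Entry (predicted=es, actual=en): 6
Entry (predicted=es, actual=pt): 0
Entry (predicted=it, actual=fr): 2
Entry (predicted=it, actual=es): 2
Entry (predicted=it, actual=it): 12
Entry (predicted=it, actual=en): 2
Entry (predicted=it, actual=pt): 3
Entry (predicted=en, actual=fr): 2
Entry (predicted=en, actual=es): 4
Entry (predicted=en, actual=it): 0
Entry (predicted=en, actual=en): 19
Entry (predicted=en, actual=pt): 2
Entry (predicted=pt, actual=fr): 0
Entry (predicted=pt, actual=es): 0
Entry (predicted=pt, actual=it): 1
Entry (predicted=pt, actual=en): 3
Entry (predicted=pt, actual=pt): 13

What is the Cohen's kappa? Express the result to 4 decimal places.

0.5795

Observed agreement pₒ = trace/N = 79/117 = 0.67521
Expected agreement pₑ = Σ (rowᵢ·colᵢ)/N² = (35·39 + 13·13 + 15·21 + 35·27 + 19·17)/117² = 0.22770
κ = (pₒ − pₑ)/(1 − pₑ) = (0.67521 − 0.22770)/(1 − 0.22770) = 0.5795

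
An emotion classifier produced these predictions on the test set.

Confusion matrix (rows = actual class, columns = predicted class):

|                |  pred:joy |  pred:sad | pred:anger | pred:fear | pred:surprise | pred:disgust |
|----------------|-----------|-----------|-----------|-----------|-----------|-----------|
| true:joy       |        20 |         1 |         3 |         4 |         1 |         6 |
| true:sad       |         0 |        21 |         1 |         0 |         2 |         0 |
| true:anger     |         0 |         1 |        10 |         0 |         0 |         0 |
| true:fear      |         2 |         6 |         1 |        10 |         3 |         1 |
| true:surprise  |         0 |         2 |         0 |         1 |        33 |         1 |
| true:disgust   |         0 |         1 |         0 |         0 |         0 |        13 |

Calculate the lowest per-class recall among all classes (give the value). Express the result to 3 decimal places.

Per-class recall (TP/(TP+FN)):
  joy: TP=20, FN=1+3+4+1+6=15 → 20/35 = 0.5714
  sad: TP=21, FN=0+1+0+2+0=3 → 21/24 = 0.8750
  anger: TP=10, FN=0+1+0+0+0=1 → 10/11 = 0.9091
  fear: TP=10, FN=2+6+1+3+1=13 → 10/23 = 0.4348
  surprise: TP=33, FN=0+2+0+1+1=4 → 33/37 = 0.8919
  disgust: TP=13, FN=0+1+0+0+0=1 → 13/14 = 0.9286
Lowest is class 'fear' with recall = 0.435.

0.435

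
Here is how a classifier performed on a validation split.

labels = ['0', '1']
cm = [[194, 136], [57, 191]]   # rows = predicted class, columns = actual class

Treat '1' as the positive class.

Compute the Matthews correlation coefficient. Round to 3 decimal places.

0.358

MCC = (TP·TN − FP·FN) / √((TP+FP)(TP+FN)(TN+FP)(TN+FN))
Numerator = 191·194 − 57·136 = 29302
Denominator = √(248·327·251·330) = √6717181680 = 81958.4143
MCC = 29302 / 81958.4143 = 0.358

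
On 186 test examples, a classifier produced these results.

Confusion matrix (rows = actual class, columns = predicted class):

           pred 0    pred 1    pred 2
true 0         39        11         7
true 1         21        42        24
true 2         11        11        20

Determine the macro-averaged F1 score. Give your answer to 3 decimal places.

Per-class F1 score (2·TP/(2·TP+FP+FN)):
  0: TP=39, FP=21+11=32, FN=11+7=18 → 78/128 = 0.6094
  1: TP=42, FP=11+11=22, FN=21+24=45 → 84/151 = 0.5563
  2: TP=20, FP=7+24=31, FN=11+11=22 → 40/93 = 0.4301
Macro-F1 score = mean = (0.6094 + 0.5563 + 0.4301) / 3 = 0.532

0.532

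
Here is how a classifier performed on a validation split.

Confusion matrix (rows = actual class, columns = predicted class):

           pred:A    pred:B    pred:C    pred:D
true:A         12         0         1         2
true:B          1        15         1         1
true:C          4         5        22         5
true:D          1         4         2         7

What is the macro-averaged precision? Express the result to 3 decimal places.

Per-class precision (TP/(TP+FP)):
  A: TP=12, FP=1+4+1=6 → 12/18 = 0.6667
  B: TP=15, FP=0+5+4=9 → 15/24 = 0.6250
  C: TP=22, FP=1+1+2=4 → 22/26 = 0.8462
  D: TP=7, FP=2+1+5=8 → 7/15 = 0.4667
Macro-precision = mean = (0.6667 + 0.6250 + 0.8462 + 0.4667) / 4 = 0.651

0.651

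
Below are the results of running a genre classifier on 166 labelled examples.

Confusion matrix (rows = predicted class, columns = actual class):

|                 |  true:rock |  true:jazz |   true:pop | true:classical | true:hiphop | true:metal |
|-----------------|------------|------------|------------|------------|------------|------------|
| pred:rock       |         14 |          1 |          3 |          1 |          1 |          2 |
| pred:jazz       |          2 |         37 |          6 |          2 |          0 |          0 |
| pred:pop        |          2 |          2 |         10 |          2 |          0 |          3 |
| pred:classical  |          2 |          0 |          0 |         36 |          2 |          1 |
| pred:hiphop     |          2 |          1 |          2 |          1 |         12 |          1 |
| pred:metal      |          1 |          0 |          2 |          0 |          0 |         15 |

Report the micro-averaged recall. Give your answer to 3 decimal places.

0.747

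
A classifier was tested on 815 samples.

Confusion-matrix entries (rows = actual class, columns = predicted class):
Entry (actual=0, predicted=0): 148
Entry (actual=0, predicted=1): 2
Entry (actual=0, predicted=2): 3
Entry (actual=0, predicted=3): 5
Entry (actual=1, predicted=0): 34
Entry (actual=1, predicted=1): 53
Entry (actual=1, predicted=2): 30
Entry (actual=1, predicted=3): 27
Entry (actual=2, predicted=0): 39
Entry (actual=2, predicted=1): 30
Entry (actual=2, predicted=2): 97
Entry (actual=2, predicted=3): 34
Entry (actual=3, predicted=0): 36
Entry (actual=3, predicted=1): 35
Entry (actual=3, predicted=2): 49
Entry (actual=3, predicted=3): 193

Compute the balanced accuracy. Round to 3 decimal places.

Balanced accuracy = mean of per-class recall.
  0: recall = 148/158 = 0.9367
  1: recall = 53/144 = 0.3681
  2: recall = 97/200 = 0.4850
  3: recall = 193/313 = 0.6166
Mean = (0.9367 + 0.3681 + 0.4850 + 0.6166) / 4 = 0.602

0.602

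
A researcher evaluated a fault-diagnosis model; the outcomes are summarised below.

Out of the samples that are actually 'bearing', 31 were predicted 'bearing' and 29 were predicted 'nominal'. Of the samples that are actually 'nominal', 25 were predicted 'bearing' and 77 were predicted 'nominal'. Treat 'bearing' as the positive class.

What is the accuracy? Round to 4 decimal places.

0.6667

Accuracy = (TP+TN)/N = (31+77)/162 = 0.6667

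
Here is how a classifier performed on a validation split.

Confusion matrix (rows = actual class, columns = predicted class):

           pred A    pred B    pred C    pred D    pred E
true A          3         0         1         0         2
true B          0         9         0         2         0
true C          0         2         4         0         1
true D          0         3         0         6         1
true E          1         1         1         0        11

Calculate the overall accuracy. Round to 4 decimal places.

0.6875

Accuracy = trace / total = (3+9+4+6+11=33) / 48 = 33/48 = 0.6875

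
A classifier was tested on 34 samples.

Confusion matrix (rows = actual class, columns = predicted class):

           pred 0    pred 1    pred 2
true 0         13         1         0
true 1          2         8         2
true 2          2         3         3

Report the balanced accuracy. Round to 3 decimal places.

Balanced accuracy = mean of per-class recall.
  0: recall = 13/14 = 0.9286
  1: recall = 8/12 = 0.6667
  2: recall = 3/8 = 0.3750
Mean = (0.9286 + 0.6667 + 0.3750) / 3 = 0.657

0.657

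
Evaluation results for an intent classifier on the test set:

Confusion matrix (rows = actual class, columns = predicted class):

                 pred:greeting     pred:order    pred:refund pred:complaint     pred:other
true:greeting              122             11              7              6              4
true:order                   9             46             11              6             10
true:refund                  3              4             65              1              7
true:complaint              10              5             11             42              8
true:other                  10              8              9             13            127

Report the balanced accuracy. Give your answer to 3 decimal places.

Balanced accuracy = mean of per-class recall.
  greeting: recall = 122/150 = 0.8133
  order: recall = 46/82 = 0.5610
  refund: recall = 65/80 = 0.8125
  complaint: recall = 42/76 = 0.5526
  other: recall = 127/167 = 0.7605
Mean = (0.8133 + 0.5610 + 0.8125 + 0.5526 + 0.7605) / 5 = 0.700

0.700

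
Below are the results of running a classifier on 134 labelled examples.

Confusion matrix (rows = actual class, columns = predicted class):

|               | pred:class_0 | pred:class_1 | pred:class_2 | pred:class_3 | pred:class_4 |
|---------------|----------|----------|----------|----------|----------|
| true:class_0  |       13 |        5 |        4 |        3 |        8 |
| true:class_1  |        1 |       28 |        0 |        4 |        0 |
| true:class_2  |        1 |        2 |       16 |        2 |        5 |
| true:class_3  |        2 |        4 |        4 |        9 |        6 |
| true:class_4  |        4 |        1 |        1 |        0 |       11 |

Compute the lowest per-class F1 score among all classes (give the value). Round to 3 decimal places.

Per-class F1 score (2·TP/(2·TP+FP+FN)):
  class_0: TP=13, FP=1+1+2+4=8, FN=5+4+3+8=20 → 26/54 = 0.4815
  class_1: TP=28, FP=5+2+4+1=12, FN=1+0+4+0=5 → 56/73 = 0.7671
  class_2: TP=16, FP=4+0+4+1=9, FN=1+2+2+5=10 → 32/51 = 0.6275
  class_3: TP=9, FP=3+4+2+0=9, FN=2+4+4+6=16 → 18/43 = 0.4186
  class_4: TP=11, FP=8+0+5+6=19, FN=4+1+1+0=6 → 22/47 = 0.4681
Lowest is class 'class_3' with F1 score = 0.419.

0.419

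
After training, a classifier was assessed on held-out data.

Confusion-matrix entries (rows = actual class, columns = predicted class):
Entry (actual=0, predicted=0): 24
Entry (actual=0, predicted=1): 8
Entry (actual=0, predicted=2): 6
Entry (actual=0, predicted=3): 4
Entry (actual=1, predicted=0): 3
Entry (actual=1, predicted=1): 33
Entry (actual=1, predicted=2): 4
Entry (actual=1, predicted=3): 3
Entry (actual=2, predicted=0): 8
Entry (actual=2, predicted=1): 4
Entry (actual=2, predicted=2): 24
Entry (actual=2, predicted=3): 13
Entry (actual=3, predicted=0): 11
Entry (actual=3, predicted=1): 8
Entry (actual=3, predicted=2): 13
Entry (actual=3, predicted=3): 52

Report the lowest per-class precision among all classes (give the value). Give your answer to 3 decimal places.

0.511

Per-class precision (TP/(TP+FP)):
  0: TP=24, FP=3+8+11=22 → 24/46 = 0.5217
  1: TP=33, FP=8+4+8=20 → 33/53 = 0.6226
  2: TP=24, FP=6+4+13=23 → 24/47 = 0.5106
  3: TP=52, FP=4+3+13=20 → 52/72 = 0.7222
Lowest is class '2' with precision = 0.511.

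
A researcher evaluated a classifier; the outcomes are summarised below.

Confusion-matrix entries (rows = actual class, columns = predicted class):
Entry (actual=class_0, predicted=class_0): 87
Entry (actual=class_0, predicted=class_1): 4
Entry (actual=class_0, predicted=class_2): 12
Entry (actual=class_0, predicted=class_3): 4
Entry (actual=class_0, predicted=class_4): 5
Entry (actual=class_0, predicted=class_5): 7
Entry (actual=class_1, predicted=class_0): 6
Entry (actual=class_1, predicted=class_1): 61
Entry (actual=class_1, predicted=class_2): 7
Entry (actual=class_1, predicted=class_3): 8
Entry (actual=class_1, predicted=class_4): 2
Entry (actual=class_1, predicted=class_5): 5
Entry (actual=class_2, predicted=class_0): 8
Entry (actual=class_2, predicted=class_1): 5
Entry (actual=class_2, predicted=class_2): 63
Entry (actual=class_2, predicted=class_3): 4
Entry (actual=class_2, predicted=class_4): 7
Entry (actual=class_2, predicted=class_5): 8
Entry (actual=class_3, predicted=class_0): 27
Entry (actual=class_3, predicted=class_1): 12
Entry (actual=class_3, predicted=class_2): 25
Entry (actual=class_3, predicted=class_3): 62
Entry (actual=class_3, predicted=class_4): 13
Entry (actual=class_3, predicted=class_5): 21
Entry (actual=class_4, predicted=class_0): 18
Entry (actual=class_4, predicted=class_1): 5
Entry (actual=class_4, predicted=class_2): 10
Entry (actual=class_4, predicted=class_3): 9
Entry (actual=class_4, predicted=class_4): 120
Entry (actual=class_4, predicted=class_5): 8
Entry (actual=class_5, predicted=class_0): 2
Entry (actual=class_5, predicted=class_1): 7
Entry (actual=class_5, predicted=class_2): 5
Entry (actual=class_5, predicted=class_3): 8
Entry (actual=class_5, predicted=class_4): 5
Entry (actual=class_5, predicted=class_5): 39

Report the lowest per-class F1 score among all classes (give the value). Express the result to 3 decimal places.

0.486

Per-class F1 score (2·TP/(2·TP+FP+FN)):
  class_0: TP=87, FP=6+8+27+18+2=61, FN=4+12+4+5+7=32 → 174/267 = 0.6517
  class_1: TP=61, FP=4+5+12+5+7=33, FN=6+7+8+2+5=28 → 122/183 = 0.6667
  class_2: TP=63, FP=12+7+25+10+5=59, FN=8+5+4+7+8=32 → 126/217 = 0.5806
  class_3: TP=62, FP=4+8+4+9+8=33, FN=27+12+25+13+21=98 → 124/255 = 0.4863
  class_4: TP=120, FP=5+2+7+13+5=32, FN=18+5+10+9+8=50 → 240/322 = 0.7453
  class_5: TP=39, FP=7+5+8+21+8=49, FN=2+7+5+8+5=27 → 78/154 = 0.5065
Lowest is class 'class_3' with F1 score = 0.486.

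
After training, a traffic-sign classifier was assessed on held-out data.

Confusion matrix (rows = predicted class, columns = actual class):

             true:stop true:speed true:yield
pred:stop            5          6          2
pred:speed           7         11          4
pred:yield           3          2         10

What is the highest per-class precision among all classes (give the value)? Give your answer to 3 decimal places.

0.667

Per-class precision (TP/(TP+FP)):
  stop: TP=5, FP=6+2=8 → 5/13 = 0.3846
  speed: TP=11, FP=7+4=11 → 11/22 = 0.5000
  yield: TP=10, FP=3+2=5 → 10/15 = 0.6667
Highest is class 'yield' with precision = 0.667.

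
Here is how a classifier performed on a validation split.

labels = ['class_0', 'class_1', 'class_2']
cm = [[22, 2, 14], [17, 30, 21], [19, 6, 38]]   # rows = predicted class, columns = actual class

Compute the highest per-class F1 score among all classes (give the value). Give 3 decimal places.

Per-class F1 score (2·TP/(2·TP+FP+FN)):
  class_0: TP=22, FP=2+14=16, FN=17+19=36 → 44/96 = 0.4583
  class_1: TP=30, FP=17+21=38, FN=2+6=8 → 60/106 = 0.5660
  class_2: TP=38, FP=19+6=25, FN=14+21=35 → 76/136 = 0.5588
Highest is class 'class_1' with F1 score = 0.566.

0.566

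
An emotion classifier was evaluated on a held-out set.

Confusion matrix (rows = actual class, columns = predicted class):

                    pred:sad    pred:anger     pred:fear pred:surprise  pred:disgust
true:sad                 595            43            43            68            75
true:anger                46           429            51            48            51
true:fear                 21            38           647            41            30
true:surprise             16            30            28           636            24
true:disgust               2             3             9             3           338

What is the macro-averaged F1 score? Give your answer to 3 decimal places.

Per-class F1 score (2·TP/(2·TP+FP+FN)):
  sad: TP=595, FP=46+21+16+2=85, FN=43+43+68+75=229 → 1190/1504 = 0.7912
  anger: TP=429, FP=43+38+30+3=114, FN=46+51+48+51=196 → 858/1168 = 0.7346
  fear: TP=647, FP=43+51+28+9=131, FN=21+38+41+30=130 → 1294/1555 = 0.8322
  surprise: TP=636, FP=68+48+41+3=160, FN=16+30+28+24=98 → 1272/1530 = 0.8314
  disgust: TP=338, FP=75+51+30+24=180, FN=2+3+9+3=17 → 676/873 = 0.7743
Macro-F1 score = mean = (0.7912 + 0.7346 + 0.8322 + 0.8314 + 0.7743) / 5 = 0.793

0.793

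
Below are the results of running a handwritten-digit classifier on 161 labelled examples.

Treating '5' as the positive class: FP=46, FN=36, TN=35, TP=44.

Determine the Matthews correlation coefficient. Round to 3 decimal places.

-0.018

MCC = (TP·TN − FP·FN) / √((TP+FP)(TP+FN)(TN+FP)(TN+FN))
Numerator = 44·35 − 46·36 = -116
Denominator = √(90·80·81·71) = √41407200 = 6434.8427
MCC = -116 / 6434.8427 = -0.018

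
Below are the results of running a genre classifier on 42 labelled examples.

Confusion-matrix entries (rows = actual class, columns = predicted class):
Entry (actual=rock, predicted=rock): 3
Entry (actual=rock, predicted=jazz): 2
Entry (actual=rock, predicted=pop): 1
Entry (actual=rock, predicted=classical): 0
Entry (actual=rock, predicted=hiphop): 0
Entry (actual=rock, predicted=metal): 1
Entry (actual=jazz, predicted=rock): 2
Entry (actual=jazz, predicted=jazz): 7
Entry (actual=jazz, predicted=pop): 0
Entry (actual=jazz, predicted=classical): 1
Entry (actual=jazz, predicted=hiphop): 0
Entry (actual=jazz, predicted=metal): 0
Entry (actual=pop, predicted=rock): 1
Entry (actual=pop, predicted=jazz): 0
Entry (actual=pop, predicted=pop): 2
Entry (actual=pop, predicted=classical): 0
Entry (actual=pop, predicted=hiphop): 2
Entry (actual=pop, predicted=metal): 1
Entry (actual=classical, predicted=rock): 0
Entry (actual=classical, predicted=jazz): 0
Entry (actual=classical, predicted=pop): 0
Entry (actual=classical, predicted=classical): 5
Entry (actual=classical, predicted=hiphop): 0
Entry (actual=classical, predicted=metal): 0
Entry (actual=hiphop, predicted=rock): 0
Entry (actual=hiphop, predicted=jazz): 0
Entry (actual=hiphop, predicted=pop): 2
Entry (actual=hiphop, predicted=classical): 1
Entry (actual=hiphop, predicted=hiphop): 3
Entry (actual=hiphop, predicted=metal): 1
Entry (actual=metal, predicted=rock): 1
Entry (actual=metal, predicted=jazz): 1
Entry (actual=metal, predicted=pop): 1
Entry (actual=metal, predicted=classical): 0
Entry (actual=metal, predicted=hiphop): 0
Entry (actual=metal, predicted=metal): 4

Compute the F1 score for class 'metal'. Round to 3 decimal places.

0.571

Take TP from the diagonal, FP from the rest of the 'metal' prediction marginal, FN from the rest of the 'metal' actual marginal.
F1 score = 2·TP/(2·TP+FP+FN).
metal: TP=4, FP=1+0+1+0+1=3, FN=1+1+1+0+0=3 → 8/14 = 0.5714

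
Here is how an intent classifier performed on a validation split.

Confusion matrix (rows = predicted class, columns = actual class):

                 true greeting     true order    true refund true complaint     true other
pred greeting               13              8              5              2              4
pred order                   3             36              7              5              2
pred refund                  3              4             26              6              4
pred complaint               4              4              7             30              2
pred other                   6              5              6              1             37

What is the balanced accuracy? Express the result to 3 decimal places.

0.605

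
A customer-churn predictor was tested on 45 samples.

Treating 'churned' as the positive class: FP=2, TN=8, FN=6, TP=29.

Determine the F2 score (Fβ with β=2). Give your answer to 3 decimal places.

Fβ = (1+β²)·TP / ((1+β²)·TP + β²·FN + FP), with β²=4
= 5·29 / (5·29 + 4·6 + 2) = 0.848

0.848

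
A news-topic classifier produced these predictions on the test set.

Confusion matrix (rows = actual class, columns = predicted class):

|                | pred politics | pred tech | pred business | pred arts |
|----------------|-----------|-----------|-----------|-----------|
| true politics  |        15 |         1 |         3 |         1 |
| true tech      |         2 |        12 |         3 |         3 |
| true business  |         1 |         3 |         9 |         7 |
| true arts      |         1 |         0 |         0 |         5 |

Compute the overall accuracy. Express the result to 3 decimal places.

0.621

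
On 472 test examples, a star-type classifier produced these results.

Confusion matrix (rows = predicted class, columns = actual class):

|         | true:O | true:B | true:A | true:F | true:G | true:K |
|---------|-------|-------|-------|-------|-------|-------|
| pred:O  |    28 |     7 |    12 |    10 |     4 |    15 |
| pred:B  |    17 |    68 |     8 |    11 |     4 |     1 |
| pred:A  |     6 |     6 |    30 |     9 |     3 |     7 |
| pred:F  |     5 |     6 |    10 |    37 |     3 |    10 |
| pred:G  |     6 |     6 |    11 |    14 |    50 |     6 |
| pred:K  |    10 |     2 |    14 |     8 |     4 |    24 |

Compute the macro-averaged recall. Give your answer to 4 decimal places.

Per-class recall (TP/(TP+FN)):
  O: TP=28, FN=17+6+5+6+10=44 → 28/72 = 0.38889
  B: TP=68, FN=7+6+6+6+2=27 → 68/95 = 0.71579
  A: TP=30, FN=12+8+10+11+14=55 → 30/85 = 0.35294
  F: TP=37, FN=10+11+9+14+8=52 → 37/89 = 0.41573
  G: TP=50, FN=4+4+3+3+4=18 → 50/68 = 0.73529
  K: TP=24, FN=15+1+7+10+6=39 → 24/63 = 0.38095
Macro-recall = mean = (0.38889 + 0.71579 + 0.35294 + 0.41573 + 0.73529 + 0.38095) / 6 = 0.4983

0.4983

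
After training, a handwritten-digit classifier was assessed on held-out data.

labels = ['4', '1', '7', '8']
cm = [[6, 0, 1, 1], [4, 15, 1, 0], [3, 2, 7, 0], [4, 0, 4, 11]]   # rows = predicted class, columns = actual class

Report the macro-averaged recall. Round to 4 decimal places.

Per-class recall (TP/(TP+FN)):
  4: TP=6, FN=4+3+4=11 → 6/17 = 0.35294
  1: TP=15, FN=0+2+0=2 → 15/17 = 0.88235
  7: TP=7, FN=1+1+4=6 → 7/13 = 0.53846
  8: TP=11, FN=1+0+0=1 → 11/12 = 0.91667
Macro-recall = mean = (0.35294 + 0.88235 + 0.53846 + 0.91667) / 4 = 0.6726

0.6726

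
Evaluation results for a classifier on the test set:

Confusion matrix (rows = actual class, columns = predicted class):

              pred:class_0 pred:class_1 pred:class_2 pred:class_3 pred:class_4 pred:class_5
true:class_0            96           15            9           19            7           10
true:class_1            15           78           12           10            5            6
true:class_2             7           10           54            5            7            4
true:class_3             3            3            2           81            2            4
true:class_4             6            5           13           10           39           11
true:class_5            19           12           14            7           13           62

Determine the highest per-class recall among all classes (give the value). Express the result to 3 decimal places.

Per-class recall (TP/(TP+FN)):
  class_0: TP=96, FN=15+9+19+7+10=60 → 96/156 = 0.6154
  class_1: TP=78, FN=15+12+10+5+6=48 → 78/126 = 0.6190
  class_2: TP=54, FN=7+10+5+7+4=33 → 54/87 = 0.6207
  class_3: TP=81, FN=3+3+2+2+4=14 → 81/95 = 0.8526
  class_4: TP=39, FN=6+5+13+10+11=45 → 39/84 = 0.4643
  class_5: TP=62, FN=19+12+14+7+13=65 → 62/127 = 0.4882
Highest is class 'class_3' with recall = 0.853.

0.853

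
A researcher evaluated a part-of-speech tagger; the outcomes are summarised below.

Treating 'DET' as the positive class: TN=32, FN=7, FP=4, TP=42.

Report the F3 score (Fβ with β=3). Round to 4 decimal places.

0.8624

Fβ = (1+β²)·TP / ((1+β²)·TP + β²·FN + FP), with β²=9
= 10·42 / (10·42 + 9·7 + 4) = 0.8624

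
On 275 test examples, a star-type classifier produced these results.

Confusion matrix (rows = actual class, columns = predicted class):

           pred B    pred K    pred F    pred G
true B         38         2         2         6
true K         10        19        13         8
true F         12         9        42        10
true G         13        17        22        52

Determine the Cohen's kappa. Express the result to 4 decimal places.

0.3922

Observed agreement pₒ = trace/N = 151/275 = 0.54909
Expected agreement pₑ = Σ (rowᵢ·colᵢ)/N² = (48·73 + 50·47 + 73·79 + 104·76)/275² = 0.25818
κ = (pₒ − pₑ)/(1 − pₑ) = (0.54909 − 0.25818)/(1 − 0.25818) = 0.3922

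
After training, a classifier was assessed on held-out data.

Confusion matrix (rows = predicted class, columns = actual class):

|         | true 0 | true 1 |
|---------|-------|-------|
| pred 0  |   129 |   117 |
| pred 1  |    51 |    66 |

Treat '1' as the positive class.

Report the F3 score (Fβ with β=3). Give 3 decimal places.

Fβ = (1+β²)·TP / ((1+β²)·TP + β²·FN + FP), with β²=9
= 10·66 / (10·66 + 9·117 + 51) = 0.374

0.374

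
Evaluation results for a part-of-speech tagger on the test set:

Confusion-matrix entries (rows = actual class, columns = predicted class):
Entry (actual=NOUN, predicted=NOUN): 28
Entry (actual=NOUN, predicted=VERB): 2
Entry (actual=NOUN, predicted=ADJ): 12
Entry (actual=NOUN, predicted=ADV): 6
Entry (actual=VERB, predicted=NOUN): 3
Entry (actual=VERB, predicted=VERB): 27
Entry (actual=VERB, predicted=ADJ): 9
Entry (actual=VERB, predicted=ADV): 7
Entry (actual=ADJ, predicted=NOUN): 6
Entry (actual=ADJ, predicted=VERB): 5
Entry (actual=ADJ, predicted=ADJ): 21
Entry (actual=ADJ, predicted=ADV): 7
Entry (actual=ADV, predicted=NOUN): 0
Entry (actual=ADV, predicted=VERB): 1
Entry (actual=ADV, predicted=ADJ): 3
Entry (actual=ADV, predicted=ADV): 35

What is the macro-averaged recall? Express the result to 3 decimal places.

0.652

Per-class recall (TP/(TP+FN)):
  NOUN: TP=28, FN=2+12+6=20 → 28/48 = 0.5833
  VERB: TP=27, FN=3+9+7=19 → 27/46 = 0.5870
  ADJ: TP=21, FN=6+5+7=18 → 21/39 = 0.5385
  ADV: TP=35, FN=0+1+3=4 → 35/39 = 0.8974
Macro-recall = mean = (0.5833 + 0.5870 + 0.5385 + 0.8974) / 4 = 0.652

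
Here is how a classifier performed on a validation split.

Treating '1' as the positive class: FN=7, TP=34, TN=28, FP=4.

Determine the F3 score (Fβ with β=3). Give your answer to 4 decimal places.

0.8354

Fβ = (1+β²)·TP / ((1+β²)·TP + β²·FN + FP), with β²=9
= 10·34 / (10·34 + 9·7 + 4) = 0.8354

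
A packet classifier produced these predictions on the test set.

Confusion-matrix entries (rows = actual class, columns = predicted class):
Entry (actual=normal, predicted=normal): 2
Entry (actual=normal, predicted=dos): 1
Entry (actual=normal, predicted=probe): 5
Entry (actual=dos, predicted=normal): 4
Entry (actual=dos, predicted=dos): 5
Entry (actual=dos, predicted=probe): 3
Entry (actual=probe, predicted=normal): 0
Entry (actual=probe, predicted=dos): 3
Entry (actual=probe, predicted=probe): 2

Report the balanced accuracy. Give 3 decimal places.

Balanced accuracy = mean of per-class recall.
  normal: recall = 2/8 = 0.2500
  dos: recall = 5/12 = 0.4167
  probe: recall = 2/5 = 0.4000
Mean = (0.2500 + 0.4167 + 0.4000) / 3 = 0.356

0.356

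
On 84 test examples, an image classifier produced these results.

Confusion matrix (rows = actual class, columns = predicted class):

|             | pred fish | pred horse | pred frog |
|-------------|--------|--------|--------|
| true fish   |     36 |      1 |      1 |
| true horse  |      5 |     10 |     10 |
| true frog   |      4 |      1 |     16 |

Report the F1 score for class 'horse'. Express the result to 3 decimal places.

0.541

One-vs-rest for 'horse': TP = diagonal; FP = other classes predicted 'horse'; FN = 'horse' predicted as other.
F1 score = 2·TP/(2·TP+FP+FN).
horse: TP=10, FP=1+1=2, FN=5+10=15 → 20/37 = 0.5405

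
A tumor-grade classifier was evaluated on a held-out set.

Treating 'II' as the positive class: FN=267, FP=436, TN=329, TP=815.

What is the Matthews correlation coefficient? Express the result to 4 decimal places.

MCC = (TP·TN − FP·FN) / √((TP+FP)(TP+FN)(TN+FP)(TN+FN))
Numerator = 815·329 − 436·267 = 151723
Denominator = √(1251·1082·765·596) = √617152177080 = 785590.3367
MCC = 151723 / 785590.3367 = 0.1931

0.1931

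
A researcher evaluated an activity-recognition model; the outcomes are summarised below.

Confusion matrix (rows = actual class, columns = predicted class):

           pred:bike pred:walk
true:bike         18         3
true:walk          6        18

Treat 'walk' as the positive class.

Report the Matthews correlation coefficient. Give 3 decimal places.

MCC = (TP·TN − FP·FN) / √((TP+FP)(TP+FN)(TN+FP)(TN+FN))
Numerator = 18·18 − 3·6 = 306
Denominator = √(21·24·21·24) = √254016 = 504.0000
MCC = 306 / 504.0000 = 0.607

0.607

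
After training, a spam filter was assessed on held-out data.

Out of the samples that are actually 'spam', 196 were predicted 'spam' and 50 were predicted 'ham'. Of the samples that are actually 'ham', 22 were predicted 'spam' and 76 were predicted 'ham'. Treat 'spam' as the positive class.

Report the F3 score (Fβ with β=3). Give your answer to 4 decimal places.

0.8059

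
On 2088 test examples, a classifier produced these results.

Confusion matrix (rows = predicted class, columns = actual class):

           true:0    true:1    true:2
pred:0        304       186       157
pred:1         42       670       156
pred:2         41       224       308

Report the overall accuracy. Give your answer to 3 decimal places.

Accuracy = trace / total = (304+670+308=1282) / 2088 = 1282/2088 = 0.614

0.614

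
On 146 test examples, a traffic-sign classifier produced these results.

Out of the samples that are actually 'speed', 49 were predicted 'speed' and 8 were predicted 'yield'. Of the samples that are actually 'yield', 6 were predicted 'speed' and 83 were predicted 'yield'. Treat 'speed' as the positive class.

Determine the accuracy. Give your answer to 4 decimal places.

Accuracy = (TP+TN)/N = (49+83)/146 = 0.9041

0.9041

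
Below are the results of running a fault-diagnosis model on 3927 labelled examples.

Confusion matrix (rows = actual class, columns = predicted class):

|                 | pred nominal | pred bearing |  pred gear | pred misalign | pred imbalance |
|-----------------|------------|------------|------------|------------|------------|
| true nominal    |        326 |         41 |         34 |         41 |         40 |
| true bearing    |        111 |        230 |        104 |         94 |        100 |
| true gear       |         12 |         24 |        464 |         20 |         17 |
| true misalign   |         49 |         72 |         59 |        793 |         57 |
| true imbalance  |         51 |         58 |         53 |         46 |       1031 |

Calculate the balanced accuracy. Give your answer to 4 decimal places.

Balanced accuracy = mean of per-class recall.
  nominal: recall = 326/482 = 0.67635
  bearing: recall = 230/639 = 0.35994
  gear: recall = 464/537 = 0.86406
  misalign: recall = 793/1030 = 0.76990
  imbalance: recall = 1031/1239 = 0.83212
Mean = (0.67635 + 0.35994 + 0.86406 + 0.76990 + 0.83212) / 5 = 0.7005

0.7005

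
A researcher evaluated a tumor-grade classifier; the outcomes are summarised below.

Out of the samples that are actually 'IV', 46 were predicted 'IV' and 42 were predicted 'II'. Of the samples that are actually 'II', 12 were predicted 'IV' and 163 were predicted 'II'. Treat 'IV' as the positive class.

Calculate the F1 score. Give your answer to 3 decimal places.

0.630

Precision = TP/(TP+FP) = 46/58 = 0.7931
Recall = TP/(TP+FN) = 46/88 = 0.5227
F1 = 2·TP/(2·TP+FP+FN) = 92/146 = 0.630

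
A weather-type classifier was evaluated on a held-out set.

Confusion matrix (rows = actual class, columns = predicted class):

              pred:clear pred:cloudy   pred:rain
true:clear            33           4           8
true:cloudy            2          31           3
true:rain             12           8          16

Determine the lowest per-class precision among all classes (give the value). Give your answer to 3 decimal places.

Per-class precision (TP/(TP+FP)):
  clear: TP=33, FP=2+12=14 → 33/47 = 0.7021
  cloudy: TP=31, FP=4+8=12 → 31/43 = 0.7209
  rain: TP=16, FP=8+3=11 → 16/27 = 0.5926
Lowest is class 'rain' with precision = 0.593.

0.593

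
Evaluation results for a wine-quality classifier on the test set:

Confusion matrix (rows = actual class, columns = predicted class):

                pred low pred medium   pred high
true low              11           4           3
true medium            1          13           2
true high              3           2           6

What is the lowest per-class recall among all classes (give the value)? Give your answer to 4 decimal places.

0.5455

Per-class recall (TP/(TP+FN)):
  low: TP=11, FN=4+3=7 → 11/18 = 0.61111
  medium: TP=13, FN=1+2=3 → 13/16 = 0.81250
  high: TP=6, FN=3+2=5 → 6/11 = 0.54545
Lowest is class 'high' with recall = 0.5455.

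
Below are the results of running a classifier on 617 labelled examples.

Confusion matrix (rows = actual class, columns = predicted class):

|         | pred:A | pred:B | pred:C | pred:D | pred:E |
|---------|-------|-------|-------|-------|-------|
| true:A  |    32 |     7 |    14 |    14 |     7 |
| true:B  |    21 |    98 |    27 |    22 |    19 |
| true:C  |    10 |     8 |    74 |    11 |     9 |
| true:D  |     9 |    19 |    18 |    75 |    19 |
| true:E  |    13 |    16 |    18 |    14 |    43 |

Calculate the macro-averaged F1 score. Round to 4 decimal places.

Per-class F1 score (2·TP/(2·TP+FP+FN)):
  A: TP=32, FP=21+10+9+13=53, FN=7+14+14+7=42 → 64/159 = 0.40252
  B: TP=98, FP=7+8+19+16=50, FN=21+27+22+19=89 → 196/335 = 0.58507
  C: TP=74, FP=14+27+18+18=77, FN=10+8+11+9=38 → 148/263 = 0.56274
  D: TP=75, FP=14+22+11+14=61, FN=9+19+18+19=65 → 150/276 = 0.54348
  E: TP=43, FP=7+19+9+19=54, FN=13+16+18+14=61 → 86/201 = 0.42786
Macro-F1 score = mean = (0.40252 + 0.58507 + 0.56274 + 0.54348 + 0.42786) / 5 = 0.5043

0.5043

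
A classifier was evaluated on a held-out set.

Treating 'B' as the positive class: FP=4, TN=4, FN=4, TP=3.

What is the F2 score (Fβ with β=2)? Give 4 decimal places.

0.4286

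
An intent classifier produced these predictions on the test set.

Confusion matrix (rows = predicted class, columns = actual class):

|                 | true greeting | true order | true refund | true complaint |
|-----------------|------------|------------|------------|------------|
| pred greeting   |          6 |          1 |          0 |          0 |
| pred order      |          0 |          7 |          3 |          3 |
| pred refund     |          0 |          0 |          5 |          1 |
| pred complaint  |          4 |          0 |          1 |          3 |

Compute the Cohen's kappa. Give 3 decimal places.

0.493

Observed agreement pₒ = trace/N = 21/34 = 0.6176
Expected agreement pₑ = Σ (rowᵢ·colᵢ)/N² = (10·7 + 8·13 + 9·6 + 7·8)/34² = 0.2457
κ = (pₒ − pₑ)/(1 − pₑ) = (0.6176 − 0.2457)/(1 − 0.2457) = 0.493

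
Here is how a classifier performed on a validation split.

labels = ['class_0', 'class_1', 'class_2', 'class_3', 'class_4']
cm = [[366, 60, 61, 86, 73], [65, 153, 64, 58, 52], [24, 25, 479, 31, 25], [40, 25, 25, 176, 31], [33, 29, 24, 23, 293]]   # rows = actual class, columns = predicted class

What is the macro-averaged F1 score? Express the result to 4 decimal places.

0.6078

Per-class F1 score (2·TP/(2·TP+FP+FN)):
  class_0: TP=366, FP=65+24+40+33=162, FN=60+61+86+73=280 → 732/1174 = 0.62351
  class_1: TP=153, FP=60+25+25+29=139, FN=65+64+58+52=239 → 306/684 = 0.44737
  class_2: TP=479, FP=61+64+25+24=174, FN=24+25+31+25=105 → 958/1237 = 0.77445
  class_3: TP=176, FP=86+58+31+23=198, FN=40+25+25+31=121 → 352/671 = 0.52459
  class_4: TP=293, FP=73+52+25+31=181, FN=33+29+24+23=109 → 586/876 = 0.66895
Macro-F1 score = mean = (0.62351 + 0.44737 + 0.77445 + 0.52459 + 0.66895) / 5 = 0.6078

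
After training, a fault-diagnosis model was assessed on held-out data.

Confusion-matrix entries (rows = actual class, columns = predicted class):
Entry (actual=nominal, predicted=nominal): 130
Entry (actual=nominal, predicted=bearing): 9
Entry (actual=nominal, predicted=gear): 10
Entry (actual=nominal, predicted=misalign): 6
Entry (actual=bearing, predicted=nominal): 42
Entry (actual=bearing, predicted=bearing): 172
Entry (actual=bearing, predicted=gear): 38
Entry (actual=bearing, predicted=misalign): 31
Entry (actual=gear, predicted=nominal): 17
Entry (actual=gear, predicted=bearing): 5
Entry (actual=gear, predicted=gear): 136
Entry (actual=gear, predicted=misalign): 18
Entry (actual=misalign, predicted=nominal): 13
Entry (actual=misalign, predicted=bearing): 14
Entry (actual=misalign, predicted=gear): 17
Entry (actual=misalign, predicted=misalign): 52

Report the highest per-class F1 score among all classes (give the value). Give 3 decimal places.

0.728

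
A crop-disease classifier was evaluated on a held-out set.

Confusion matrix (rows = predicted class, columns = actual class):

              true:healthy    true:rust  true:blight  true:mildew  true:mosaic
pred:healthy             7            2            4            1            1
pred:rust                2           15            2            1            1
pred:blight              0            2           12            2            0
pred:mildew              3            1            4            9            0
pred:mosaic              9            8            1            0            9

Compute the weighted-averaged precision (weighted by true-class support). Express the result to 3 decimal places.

0.600

Per-class precision (TP/(TP+FP)):
  healthy: TP=7, FP=2+4+1+1=8 → 7/15 = 0.4667
  rust: TP=15, FP=2+2+1+1=6 → 15/21 = 0.7143
  blight: TP=12, FP=0+2+2+0=4 → 12/16 = 0.7500
  mildew: TP=9, FP=3+1+4+0=8 → 9/17 = 0.5294
  mosaic: TP=9, FP=9+8+1+0=18 → 9/27 = 0.3333
Weighted-precision = Σ (supportᵢ/N)·precisionᵢ with N=96: (21/96)·0.4667 + (28/96)·0.7143 + (23/96)·0.7500 + (13/96)·0.5294 + (11/96)·0.3333 = 0.600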